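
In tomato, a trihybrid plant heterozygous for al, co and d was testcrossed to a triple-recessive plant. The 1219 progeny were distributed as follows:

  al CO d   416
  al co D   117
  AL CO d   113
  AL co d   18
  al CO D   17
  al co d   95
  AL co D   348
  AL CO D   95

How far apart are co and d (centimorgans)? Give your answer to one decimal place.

18.5 centimorgans

The two most frequent reciprocal classes, al CO d and AL co D, are the parental types, so the F1 was al CO d / AL co D.
The two rarest classes, al CO D and AL co d, are the double crossovers. Comparing them with the parentals, only the d allele has switched, so d is the middle locus and the order is al – d – co.
Crossovers in the d–co interval produce the single-crossover classes al co d and AL CO D (95 + 95 = 190) plus the double crossovers (35).
RF(d–co) = (190 + 35) / 1219 = 225/1219 = 0.1846 → 18.5 centimorgans.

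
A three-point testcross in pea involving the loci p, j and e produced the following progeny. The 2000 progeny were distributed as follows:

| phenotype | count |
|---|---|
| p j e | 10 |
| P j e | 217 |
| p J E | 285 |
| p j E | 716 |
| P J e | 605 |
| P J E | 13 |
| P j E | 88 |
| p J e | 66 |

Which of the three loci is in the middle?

e

The two most frequent reciprocal classes, p j E and P J e, are the parental types, so the F1 was p j E / P J e.
The two rarest classes, p j e and P J E, are the double crossovers. Comparing them with the parentals, only the e allele has switched, so e is the middle locus and the order is p – e – j.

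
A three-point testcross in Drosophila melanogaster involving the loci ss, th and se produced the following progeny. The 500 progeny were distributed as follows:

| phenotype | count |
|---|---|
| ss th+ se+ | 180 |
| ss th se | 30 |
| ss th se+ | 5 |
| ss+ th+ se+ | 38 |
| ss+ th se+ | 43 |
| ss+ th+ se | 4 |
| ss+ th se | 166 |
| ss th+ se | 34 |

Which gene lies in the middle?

The two most frequent reciprocal classes, ss+ th se and ss th+ se+, are the parental types, so the F1 was ss+ th se / ss th+ se+.
The two rarest classes, ss+ th+ se and ss th se+, are the double crossovers. Comparing them with the parentals, only the th allele has switched, so th is the middle locus and the order is se – th – ss.

th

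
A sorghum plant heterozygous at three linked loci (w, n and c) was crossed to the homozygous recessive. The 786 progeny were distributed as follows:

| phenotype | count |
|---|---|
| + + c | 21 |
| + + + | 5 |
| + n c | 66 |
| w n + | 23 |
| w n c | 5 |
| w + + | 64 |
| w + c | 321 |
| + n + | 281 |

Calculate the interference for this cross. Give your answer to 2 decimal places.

-0.04

The two most frequent reciprocal classes, w + c and + n +, are the parental types, so the F1 was w + c / + n +.
The two rarest classes, w n c and + + +, are the double crossovers. Comparing them with the parentals, only the n allele has switched, so n is the middle locus and the order is c – n – w.
c–n: (130 + 10)/786 = 0.1781; n–w: (44 + 10)/786 = 0.0687.
Expected DCO frequency = 0.1781 × 0.0687 ≈ 0.01224; observed = 10/786 ≈ 0.01272.
Coefficient of coincidence = 0.01272/0.01224 ≈ 1.04; interference = 1 − 1.04 = -0.04.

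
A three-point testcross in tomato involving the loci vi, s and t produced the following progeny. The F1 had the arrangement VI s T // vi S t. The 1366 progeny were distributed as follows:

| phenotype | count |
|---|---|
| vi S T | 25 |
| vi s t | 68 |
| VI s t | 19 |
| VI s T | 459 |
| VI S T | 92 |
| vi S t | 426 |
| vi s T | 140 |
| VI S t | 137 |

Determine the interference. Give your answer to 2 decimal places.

The two rarest classes, VI s t and vi S T, are the double crossovers. Comparing them with the parentals, only the t allele has switched, so t is the middle locus and the order is s – t – vi.
s–t: (160 + 44)/1366 = 0.1493; t–vi: (277 + 44)/1366 = 0.2350.
Expected DCO frequency = 0.1493 × 0.2350 ≈ 0.03509; observed = 44/1366 ≈ 0.03221.
Coefficient of coincidence = 0.03221/0.03509 ≈ 0.92; interference = 1 − 0.92 = 0.08.

0.08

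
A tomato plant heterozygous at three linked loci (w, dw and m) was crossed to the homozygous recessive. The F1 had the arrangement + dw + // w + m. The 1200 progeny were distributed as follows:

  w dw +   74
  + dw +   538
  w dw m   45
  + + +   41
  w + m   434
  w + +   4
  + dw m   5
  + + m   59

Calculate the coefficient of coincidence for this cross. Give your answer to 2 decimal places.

0.80

The two rarest classes, + dw m and w + +, are the double crossovers. Comparing them with the parentals, only the m allele has switched, so m is the middle locus and the order is w – m – dw.
w–m: (133 + 9)/1200 = 0.1183; m–dw: (86 + 9)/1200 = 0.0792.
Expected DCO frequency = 0.1183 × 0.0792 ≈ 0.00937; observed = 9/1200 ≈ 0.00750.
Coefficient of coincidence = 0.00750/0.00937 ≈ 0.80.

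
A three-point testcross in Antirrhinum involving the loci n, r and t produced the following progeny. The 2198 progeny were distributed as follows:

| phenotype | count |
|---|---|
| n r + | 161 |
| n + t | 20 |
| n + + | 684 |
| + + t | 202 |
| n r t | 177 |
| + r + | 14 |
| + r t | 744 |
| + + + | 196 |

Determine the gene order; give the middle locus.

The two most frequent reciprocal classes, + r t and n + +, are the parental types, so the F1 was + r t / n + +.
The two rarest classes, + r + and n + t, are the double crossovers. Comparing them with the parentals, only the t allele has switched, so t is the middle locus and the order is r – t – n.

t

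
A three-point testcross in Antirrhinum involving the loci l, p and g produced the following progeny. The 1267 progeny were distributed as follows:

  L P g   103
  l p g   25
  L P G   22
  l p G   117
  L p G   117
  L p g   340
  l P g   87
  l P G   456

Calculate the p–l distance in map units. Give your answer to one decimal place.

21.1 map units

The two most frequent reciprocal classes, L p g and l P G, are the parental types, so the F1 was L p g / l P G.
The two rarest classes, l p g and L P G, are the double crossovers. Comparing them with the parentals, only the l allele has switched, so l is the middle locus and the order is g – l – p.
Crossovers in the l–p interval produce the single-crossover classes L P g and l p G (103 + 117 = 220) plus the double crossovers (47).
RF(l–p) = (220 + 47) / 1267 = 267/1267 = 0.2107 → 21.1 map units.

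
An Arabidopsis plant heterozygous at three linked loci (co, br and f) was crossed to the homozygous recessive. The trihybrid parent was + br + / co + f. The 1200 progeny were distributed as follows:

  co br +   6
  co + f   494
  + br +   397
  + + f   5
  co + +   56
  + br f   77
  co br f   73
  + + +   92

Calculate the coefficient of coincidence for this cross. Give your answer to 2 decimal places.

The two rarest classes, co br + and + + f, are the double crossovers. Comparing them with the parentals, only the co allele has switched, so co is the middle locus and the order is br – co – f.
br–co: (165 + 11)/1200 = 0.1467; co–f: (133 + 11)/1200 = 0.1200.
Expected DCO frequency = 0.1467 × 0.1200 ≈ 0.01760; observed = 11/1200 ≈ 0.00917.
Coefficient of coincidence = 0.00917/0.01760 ≈ 0.52.

0.52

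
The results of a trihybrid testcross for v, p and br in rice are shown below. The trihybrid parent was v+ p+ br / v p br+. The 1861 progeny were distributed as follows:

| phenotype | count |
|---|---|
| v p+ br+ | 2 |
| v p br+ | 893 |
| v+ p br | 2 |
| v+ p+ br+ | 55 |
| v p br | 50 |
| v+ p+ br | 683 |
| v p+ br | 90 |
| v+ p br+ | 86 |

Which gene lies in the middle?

The two rarest classes, v+ p br and v p+ br+, are the double crossovers. Comparing them with the parentals, only the p allele has switched, so p is the middle locus and the order is br – p – v.

p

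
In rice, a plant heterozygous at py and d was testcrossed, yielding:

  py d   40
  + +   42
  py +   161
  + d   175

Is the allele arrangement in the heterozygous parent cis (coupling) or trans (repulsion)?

trans

The two most frequent classes are + d (175) and py + (161); these are the parental (non-recombinant) types.
So the F1 carried + d on one chromosome and py + on the other — the recessive alleles are on opposite chromosomes (trans / repulsion).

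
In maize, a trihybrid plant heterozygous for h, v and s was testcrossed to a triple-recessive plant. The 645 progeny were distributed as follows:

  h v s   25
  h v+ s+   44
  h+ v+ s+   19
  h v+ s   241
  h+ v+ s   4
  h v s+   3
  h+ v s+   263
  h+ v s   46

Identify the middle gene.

h

The two most frequent reciprocal classes, h+ v s+ and h v+ s, are the parental types, so the F1 was h+ v s+ / h v+ s.
The two rarest classes, h v s+ and h+ v+ s, are the double crossovers. Comparing them with the parentals, only the h allele has switched, so h is the middle locus and the order is s – h – v.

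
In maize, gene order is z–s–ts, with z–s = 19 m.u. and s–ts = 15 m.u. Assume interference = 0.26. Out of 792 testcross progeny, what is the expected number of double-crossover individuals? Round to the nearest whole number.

Map distances give recombination frequencies of 0.190 and 0.150 for the two intervals.
With interference 0.26 (so coincidence = 0.74), expected double-crossover frequency = 0.190 × 0.150 × 0.74 = 0.02109.
Expected number = 0.02109 × 792 = 16.70 ≈ 17.

17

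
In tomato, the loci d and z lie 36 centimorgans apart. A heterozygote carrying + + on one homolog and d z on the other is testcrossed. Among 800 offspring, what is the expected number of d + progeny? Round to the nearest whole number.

A map distance of 36 centimorgans corresponds to a recombination frequency of 0.360.
The F1 is + + / d z, so d + is a recombinant gamete class with expected frequency r/2 = 0.360/2 = 0.1800.
Expected number = 0.1800 × 800 = 144.00 ≈ 144.

144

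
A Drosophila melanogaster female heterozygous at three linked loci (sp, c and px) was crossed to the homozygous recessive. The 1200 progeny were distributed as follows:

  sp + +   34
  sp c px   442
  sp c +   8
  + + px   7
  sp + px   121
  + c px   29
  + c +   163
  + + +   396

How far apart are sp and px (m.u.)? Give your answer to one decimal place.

The two most frequent reciprocal classes, sp c px and + + +, are the parental types, so the F1 was sp c px / + + +.
The two rarest classes, sp c + and + + px, are the double crossovers. Comparing them with the parentals, only the px allele has switched, so px is the middle locus and the order is c – px – sp.
Crossovers in the px–sp interval produce the single-crossover classes + c px and sp + + (29 + 34 = 63) plus the double crossovers (15).
RF(px–sp) = (63 + 15) / 1200 = 78/1200 = 0.0650 → 6.5 m.u.

6.5 m.u.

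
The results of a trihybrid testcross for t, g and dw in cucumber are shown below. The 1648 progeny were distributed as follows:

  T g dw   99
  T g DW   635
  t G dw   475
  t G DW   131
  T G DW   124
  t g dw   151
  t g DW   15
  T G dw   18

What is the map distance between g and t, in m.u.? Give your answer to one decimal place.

The two most frequent reciprocal classes, t G dw and T g DW, are the parental types, so the F1 was t G dw / T g DW.
The two rarest classes, T G dw and t g DW, are the double crossovers. Comparing them with the parentals, only the t allele has switched, so t is the middle locus and the order is g – t – dw.
Crossovers in the g–t interval produce the single-crossover classes t g dw and T G DW (151 + 124 = 275) plus the double crossovers (33).
RF(g–t) = (275 + 33) / 1648 = 308/1648 = 0.1869 → 18.7 m.u.

18.7 m.u.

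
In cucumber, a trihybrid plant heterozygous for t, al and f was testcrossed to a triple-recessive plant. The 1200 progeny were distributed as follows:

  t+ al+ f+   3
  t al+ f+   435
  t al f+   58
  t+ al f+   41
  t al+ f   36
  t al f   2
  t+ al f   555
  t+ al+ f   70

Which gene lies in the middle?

The two most frequent reciprocal classes, t al+ f+ and t+ al f, are the parental types, so the F1 was t al+ f+ / t+ al f.
The two rarest classes, t+ al+ f+ and t al f, are the double crossovers. Comparing them with the parentals, only the t allele has switched, so t is the middle locus and the order is al – t – f.

t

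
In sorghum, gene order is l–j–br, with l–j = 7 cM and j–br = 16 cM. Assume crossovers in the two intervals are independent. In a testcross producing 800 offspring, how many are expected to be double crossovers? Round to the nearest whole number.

Map distances give recombination frequencies of 0.070 and 0.160 for the two intervals.
With no interference, expected double-crossover frequency = 0.070 × 0.160 = 0.01120.
Expected number = 0.01120 × 800 = 8.96 ≈ 9.

9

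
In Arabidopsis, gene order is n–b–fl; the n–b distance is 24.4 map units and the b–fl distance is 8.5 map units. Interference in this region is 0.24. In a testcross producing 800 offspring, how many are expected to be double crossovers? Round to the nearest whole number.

13

Map distances give recombination frequencies of 0.244 and 0.085 for the two intervals.
With interference 0.24 (so coincidence = 0.76), expected double-crossover frequency = 0.244 × 0.085 × 0.76 = 0.01576.
Expected number = 0.01576 × 800 = 12.61 ≈ 13.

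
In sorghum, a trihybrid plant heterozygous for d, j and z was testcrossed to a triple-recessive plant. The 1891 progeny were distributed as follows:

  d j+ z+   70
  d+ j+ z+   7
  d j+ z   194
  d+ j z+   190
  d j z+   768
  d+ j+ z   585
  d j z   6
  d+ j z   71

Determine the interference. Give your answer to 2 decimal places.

The two most frequent reciprocal classes, d+ j+ z and d j z+, are the parental types, so the F1 was d+ j+ z / d j z+.
The two rarest classes, d+ j+ z+ and d j z, are the double crossovers. Comparing them with the parentals, only the z allele has switched, so z is the middle locus and the order is j – z – d.
j–z: (141 + 13)/1891 = 0.0814; z–d: (384 + 13)/1891 = 0.2099.
Expected DCO frequency = 0.0814 × 0.2099 ≈ 0.01709; observed = 13/1891 ≈ 0.00687.
Coefficient of coincidence = 0.00687/0.01709 ≈ 0.40; interference = 1 − 0.40 = 0.60.

0.60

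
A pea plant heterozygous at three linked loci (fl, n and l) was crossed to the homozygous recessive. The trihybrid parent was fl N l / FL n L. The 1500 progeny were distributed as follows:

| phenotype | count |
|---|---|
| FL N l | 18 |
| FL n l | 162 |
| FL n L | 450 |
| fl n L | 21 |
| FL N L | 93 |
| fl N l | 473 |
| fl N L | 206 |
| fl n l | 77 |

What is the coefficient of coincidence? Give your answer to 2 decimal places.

0.69

The two rarest classes, FL N l and fl n L, are the double crossovers. Comparing them with the parentals, only the fl allele has switched, so fl is the middle locus and the order is n – fl – l.
n–fl: (170 + 39)/1500 = 0.1393; fl–l: (368 + 39)/1500 = 0.2713.
Expected DCO frequency = 0.1393 × 0.2713 ≈ 0.03779; observed = 39/1500 ≈ 0.02600.
Coefficient of coincidence = 0.02600/0.03779 ≈ 0.69.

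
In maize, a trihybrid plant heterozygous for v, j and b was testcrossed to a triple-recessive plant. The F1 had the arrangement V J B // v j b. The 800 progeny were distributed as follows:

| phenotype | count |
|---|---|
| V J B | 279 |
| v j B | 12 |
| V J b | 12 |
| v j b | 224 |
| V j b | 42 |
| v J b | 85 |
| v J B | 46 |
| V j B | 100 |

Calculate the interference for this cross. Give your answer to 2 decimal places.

0.18

The two rarest classes, V J b and v j B, are the double crossovers. Comparing them with the parentals, only the b allele has switched, so b is the middle locus and the order is v – b – j.
v–b: (88 + 24)/800 = 0.1400; b–j: (185 + 24)/800 = 0.2612.
Expected DCO frequency = 0.1400 × 0.2612 ≈ 0.03657; observed = 24/800 ≈ 0.03000.
Coefficient of coincidence = 0.03000/0.03657 ≈ 0.82; interference = 1 − 0.82 = 0.18.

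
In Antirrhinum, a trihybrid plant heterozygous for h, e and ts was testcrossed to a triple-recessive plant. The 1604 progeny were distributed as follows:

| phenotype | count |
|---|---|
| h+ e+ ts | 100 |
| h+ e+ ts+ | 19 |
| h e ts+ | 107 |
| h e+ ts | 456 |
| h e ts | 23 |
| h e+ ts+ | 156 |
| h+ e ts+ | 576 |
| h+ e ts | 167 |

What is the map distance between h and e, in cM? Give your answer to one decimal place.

15.5 cM

The two most frequent reciprocal classes, h+ e ts+ and h e+ ts, are the parental types, so the F1 was h+ e ts+ / h e+ ts.
The two rarest classes, h+ e+ ts+ and h e ts, are the double crossovers. Comparing them with the parentals, only the e allele has switched, so e is the middle locus and the order is ts – e – h.
Crossovers in the e–h interval produce the single-crossover classes h e ts+ and h+ e+ ts (107 + 100 = 207) plus the double crossovers (42).
RF(e–h) = (207 + 42) / 1604 = 249/1604 = 0.1552 → 15.5 cM.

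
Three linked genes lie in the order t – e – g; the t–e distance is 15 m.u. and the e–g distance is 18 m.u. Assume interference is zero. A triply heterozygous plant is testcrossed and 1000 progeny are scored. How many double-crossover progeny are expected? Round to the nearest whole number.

Map distances give recombination frequencies of 0.150 and 0.180 for the two intervals.
With no interference, expected double-crossover frequency = 0.150 × 0.180 = 0.02700.
Expected number = 0.02700 × 1000 = 27.00 ≈ 27.

27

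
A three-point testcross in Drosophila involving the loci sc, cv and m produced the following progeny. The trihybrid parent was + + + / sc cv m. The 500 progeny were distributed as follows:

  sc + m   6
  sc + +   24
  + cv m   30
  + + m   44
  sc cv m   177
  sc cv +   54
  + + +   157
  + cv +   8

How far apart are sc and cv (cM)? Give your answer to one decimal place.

The two rarest classes, + cv + and sc + m, are the double crossovers. Comparing them with the parentals, only the cv allele has switched, so cv is the middle locus and the order is sc – cv – m.
Crossovers in the sc–cv interval produce the single-crossover classes sc + + and + cv m (24 + 30 = 54) plus the double crossovers (14).
RF(sc–cv) = (54 + 14) / 500 = 68/500 = 0.1360 → 13.6 cM.

13.6 cM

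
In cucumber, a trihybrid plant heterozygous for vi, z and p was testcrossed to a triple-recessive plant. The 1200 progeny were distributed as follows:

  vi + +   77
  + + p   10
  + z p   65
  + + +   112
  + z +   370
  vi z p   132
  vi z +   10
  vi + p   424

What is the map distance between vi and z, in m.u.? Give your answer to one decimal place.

The two most frequent reciprocal classes, vi + p and + z +, are the parental types, so the F1 was vi + p / + z +.
The two rarest classes, + + p and vi z +, are the double crossovers. Comparing them with the parentals, only the vi allele has switched, so vi is the middle locus and the order is p – vi – z.
Crossovers in the vi–z interval produce the single-crossover classes vi z p and + + + (132 + 112 = 244) plus the double crossovers (20).
RF(vi–z) = (244 + 20) / 1200 = 264/1200 = 0.2200 → 22.0 m.u.

22.0 m.u.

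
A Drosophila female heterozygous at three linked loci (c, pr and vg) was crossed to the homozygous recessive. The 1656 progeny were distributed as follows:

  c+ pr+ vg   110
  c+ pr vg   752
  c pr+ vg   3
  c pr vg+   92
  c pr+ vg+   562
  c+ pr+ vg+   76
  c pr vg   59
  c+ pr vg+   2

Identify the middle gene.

vg

The two most frequent reciprocal classes, c+ pr vg and c pr+ vg+, are the parental types, so the F1 was c+ pr vg / c pr+ vg+.
The two rarest classes, c+ pr vg+ and c pr+ vg, are the double crossovers. Comparing them with the parentals, only the vg allele has switched, so vg is the middle locus and the order is pr – vg – c.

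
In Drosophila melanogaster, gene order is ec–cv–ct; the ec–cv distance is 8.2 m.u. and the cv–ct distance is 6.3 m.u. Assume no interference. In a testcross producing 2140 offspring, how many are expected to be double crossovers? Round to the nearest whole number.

11

Map distances give recombination frequencies of 0.082 and 0.063 for the two intervals.
With no interference, expected double-crossover frequency = 0.082 × 0.063 = 0.00517.
Expected number = 0.00517 × 2140 = 11.06 ≈ 11.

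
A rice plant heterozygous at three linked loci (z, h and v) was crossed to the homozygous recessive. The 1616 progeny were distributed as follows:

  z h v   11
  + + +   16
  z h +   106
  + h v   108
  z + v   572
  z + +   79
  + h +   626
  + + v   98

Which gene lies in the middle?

The two most frequent reciprocal classes, + h + and z + v, are the parental types, so the F1 was + h + / z + v.
The two rarest classes, + + + and z h v, are the double crossovers. Comparing them with the parentals, only the h allele has switched, so h is the middle locus and the order is z – h – v.

h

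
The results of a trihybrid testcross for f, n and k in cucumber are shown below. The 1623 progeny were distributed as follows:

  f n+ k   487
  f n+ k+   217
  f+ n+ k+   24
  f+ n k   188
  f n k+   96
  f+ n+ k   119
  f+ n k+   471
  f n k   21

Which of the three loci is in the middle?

n

The two most frequent reciprocal classes, f n+ k and f+ n k+, are the parental types, so the F1 was f n+ k / f+ n k+.
The two rarest classes, f n k and f+ n+ k+, are the double crossovers. Comparing them with the parentals, only the n allele has switched, so n is the middle locus and the order is k – n – f.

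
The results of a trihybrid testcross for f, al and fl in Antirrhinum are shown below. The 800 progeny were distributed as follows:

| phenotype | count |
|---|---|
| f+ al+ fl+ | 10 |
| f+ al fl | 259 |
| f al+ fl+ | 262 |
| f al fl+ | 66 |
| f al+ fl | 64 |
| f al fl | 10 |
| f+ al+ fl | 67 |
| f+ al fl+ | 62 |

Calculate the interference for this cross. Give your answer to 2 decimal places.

0.28

The two most frequent reciprocal classes, f+ al fl and f al+ fl+, are the parental types, so the F1 was f+ al fl / f al+ fl+.
The two rarest classes, f al fl and f+ al+ fl+, are the double crossovers. Comparing them with the parentals, only the f allele has switched, so f is the middle locus and the order is fl – f – al.
fl–f: (126 + 20)/800 = 0.1825; f–al: (133 + 20)/800 = 0.1913.
Expected DCO frequency = 0.1825 × 0.1913 ≈ 0.03491; observed = 20/800 ≈ 0.02500.
Coefficient of coincidence = 0.02500/0.03491 ≈ 0.72; interference = 1 − 0.72 = 0.28.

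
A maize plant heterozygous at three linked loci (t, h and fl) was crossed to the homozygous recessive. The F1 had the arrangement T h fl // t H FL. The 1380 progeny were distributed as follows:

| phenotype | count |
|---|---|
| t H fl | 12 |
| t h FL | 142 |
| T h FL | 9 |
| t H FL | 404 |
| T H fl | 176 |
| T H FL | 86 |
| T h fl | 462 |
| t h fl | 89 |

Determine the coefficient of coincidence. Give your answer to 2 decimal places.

The two rarest classes, T h FL and t H fl, are the double crossovers. Comparing them with the parentals, only the fl allele has switched, so fl is the middle locus and the order is t – fl – h.
t–fl: (175 + 21)/1380 = 0.1420; fl–h: (318 + 21)/1380 = 0.2457.
Expected DCO frequency = 0.1420 × 0.2457 ≈ 0.03489; observed = 21/1380 ≈ 0.01522.
Coefficient of coincidence = 0.01522/0.03489 ≈ 0.44.

0.44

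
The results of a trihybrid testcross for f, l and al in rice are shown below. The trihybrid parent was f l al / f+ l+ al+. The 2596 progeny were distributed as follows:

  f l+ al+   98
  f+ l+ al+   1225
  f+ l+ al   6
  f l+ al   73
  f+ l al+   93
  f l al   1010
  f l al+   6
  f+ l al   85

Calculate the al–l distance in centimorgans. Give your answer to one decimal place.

The two rarest classes, f l al+ and f+ l+ al, are the double crossovers. Comparing them with the parentals, only the al allele has switched, so al is the middle locus and the order is l – al – f.
Crossovers in the l–al interval produce the single-crossover classes f l+ al and f+ l al+ (73 + 93 = 166) plus the double crossovers (12).
RF(l–al) = (166 + 12) / 2596 = 178/2596 = 0.0686 → 6.9 centimorgans.

6.9 centimorgans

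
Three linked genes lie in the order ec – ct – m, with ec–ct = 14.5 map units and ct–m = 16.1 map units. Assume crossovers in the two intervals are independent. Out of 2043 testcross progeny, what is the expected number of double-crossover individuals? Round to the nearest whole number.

Map distances give recombination frequencies of 0.145 and 0.161 for the two intervals.
With no interference, expected double-crossover frequency = 0.145 × 0.161 = 0.02334.
Expected number = 0.02334 × 2043 = 47.69 ≈ 48.

48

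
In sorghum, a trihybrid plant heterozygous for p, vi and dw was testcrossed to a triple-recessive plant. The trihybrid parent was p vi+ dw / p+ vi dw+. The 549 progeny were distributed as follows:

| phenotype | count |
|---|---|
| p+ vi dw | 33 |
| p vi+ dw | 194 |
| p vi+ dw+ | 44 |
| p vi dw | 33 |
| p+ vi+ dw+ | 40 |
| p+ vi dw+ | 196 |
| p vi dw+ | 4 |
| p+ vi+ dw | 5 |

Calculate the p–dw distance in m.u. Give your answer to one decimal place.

The two rarest classes, p+ vi+ dw and p vi dw+, are the double crossovers. Comparing them with the parentals, only the p allele has switched, so p is the middle locus and the order is vi – p – dw.
Crossovers in the p–dw interval produce the single-crossover classes p vi+ dw+ and p+ vi dw (44 + 33 = 77) plus the double crossovers (9).
RF(p–dw) = (77 + 9) / 549 = 86/549 = 0.1566 → 15.7 m.u.

15.7 m.u.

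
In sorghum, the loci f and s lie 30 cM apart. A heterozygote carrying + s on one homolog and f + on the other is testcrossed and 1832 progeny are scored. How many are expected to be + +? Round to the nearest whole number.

A map distance of 30 cM corresponds to a recombination frequency of 0.300.
The F1 is + s / f +, so + + is a recombinant gamete class with expected frequency r/2 = 0.300/2 = 0.1500.
Expected number = 0.1500 × 1832 = 274.80 ≈ 275.

275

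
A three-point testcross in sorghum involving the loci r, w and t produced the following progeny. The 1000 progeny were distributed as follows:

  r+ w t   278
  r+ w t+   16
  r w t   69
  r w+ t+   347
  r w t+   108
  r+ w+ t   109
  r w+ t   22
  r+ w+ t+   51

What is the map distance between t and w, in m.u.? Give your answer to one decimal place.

The two most frequent reciprocal classes, r+ w t and r w+ t+, are the parental types, so the F1 was r+ w t / r w+ t+.
The two rarest classes, r+ w t+ and r w+ t, are the double crossovers. Comparing them with the parentals, only the t allele has switched, so t is the middle locus and the order is r – t – w.
Crossovers in the t–w interval produce the single-crossover classes r+ w+ t and r w t+ (109 + 108 = 217) plus the double crossovers (38).
RF(t–w) = (217 + 38) / 1000 = 255/1000 = 0.2550 → 25.5 m.u.

25.5 m.u.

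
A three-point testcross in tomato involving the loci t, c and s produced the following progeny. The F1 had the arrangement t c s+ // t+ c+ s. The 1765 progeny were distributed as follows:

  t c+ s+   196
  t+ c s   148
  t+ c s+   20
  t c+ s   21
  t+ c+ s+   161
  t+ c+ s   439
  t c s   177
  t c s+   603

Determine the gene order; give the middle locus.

t

The two rarest classes, t+ c s+ and t c+ s, are the double crossovers. Comparing them with the parentals, only the t allele has switched, so t is the middle locus and the order is c – t – s.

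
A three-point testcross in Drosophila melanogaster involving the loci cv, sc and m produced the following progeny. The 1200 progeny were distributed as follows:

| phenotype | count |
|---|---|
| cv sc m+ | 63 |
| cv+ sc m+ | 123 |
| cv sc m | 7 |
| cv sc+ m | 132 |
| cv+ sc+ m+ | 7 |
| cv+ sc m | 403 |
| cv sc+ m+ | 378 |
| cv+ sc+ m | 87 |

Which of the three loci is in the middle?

The two most frequent reciprocal classes, cv+ sc m and cv sc+ m+, are the parental types, so the F1 was cv+ sc m / cv sc+ m+.
The two rarest classes, cv sc m and cv+ sc+ m+, are the double crossovers. Comparing them with the parentals, only the cv allele has switched, so cv is the middle locus and the order is sc – cv – m.

cv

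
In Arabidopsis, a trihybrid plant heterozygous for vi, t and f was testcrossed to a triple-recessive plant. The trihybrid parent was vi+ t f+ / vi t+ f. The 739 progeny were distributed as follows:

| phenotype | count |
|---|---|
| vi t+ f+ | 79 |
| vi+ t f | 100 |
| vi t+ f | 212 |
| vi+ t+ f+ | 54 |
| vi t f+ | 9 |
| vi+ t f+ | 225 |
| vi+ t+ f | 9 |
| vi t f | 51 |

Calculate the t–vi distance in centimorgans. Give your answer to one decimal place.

The two rarest classes, vi t f+ and vi+ t+ f, are the double crossovers. Comparing them with the parentals, only the vi allele has switched, so vi is the middle locus and the order is t – vi – f.
Crossovers in the t–vi interval produce the single-crossover classes vi+ t+ f+ and vi t f (54 + 51 = 105) plus the double crossovers (18).
RF(t–vi) = (105 + 18) / 739 = 123/739 = 0.1664 → 16.6 centimorgans.

16.6 centimorgans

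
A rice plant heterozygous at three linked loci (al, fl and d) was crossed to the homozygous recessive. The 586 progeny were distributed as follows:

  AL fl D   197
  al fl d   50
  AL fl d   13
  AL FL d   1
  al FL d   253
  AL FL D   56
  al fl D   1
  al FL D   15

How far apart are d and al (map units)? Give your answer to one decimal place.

5.1 map units

The two most frequent reciprocal classes, al FL d and AL fl D, are the parental types, so the F1 was al FL d / AL fl D.
The two rarest classes, AL FL d and al fl D, are the double crossovers. Comparing them with the parentals, only the al allele has switched, so al is the middle locus and the order is d – al – fl.
Crossovers in the d–al interval produce the single-crossover classes al FL D and AL fl d (15 + 13 = 28) plus the double crossovers (2).
RF(d–al) = (28 + 2) / 586 = 30/586 = 0.0512 → 5.1 map units.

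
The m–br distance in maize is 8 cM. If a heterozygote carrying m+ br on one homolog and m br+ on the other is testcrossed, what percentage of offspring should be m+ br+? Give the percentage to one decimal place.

A map distance of 8 cM corresponds to a recombination frequency of 0.080.
The F1 is m+ br / m br+, so m+ br+ is a recombinant gamete class with expected frequency r/2 = 0.080/2 = 0.0400.
That is 0.0400 = 4.0% of the progeny.

4.0%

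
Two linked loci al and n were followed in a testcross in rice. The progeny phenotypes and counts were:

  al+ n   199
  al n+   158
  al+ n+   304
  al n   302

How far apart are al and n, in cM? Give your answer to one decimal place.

37.1 cM

The two most frequent classes, al+ n+ (304) and al n (302), are the parental types, so the F1 was al+ n+ / al n.
The recombinant classes are al+ n and al n+: 199 + 158 = 357.
Recombination frequency = 357/963 = 0.3707 ≈ 37.1%, i.e. 37.1 cM.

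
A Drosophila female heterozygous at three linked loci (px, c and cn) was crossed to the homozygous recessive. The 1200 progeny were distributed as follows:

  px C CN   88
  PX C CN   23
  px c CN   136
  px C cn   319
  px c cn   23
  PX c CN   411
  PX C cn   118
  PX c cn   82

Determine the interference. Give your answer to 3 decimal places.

The two most frequent reciprocal classes, px C cn and PX c CN, are the parental types, so the F1 was px C cn / PX c CN.
The two rarest classes, px c cn and PX C CN, are the double crossovers. Comparing them with the parentals, only the c allele has switched, so c is the middle locus and the order is px – c – cn.
px–c: (254 + 46)/1200 = 0.2500; c–cn: (170 + 46)/1200 = 0.1800.
Expected DCO frequency = 0.2500 × 0.1800 ≈ 0.04500; observed = 46/1200 ≈ 0.03833.
Coefficient of coincidence = 0.03833/0.04500 ≈ 0.852; interference = 1 − 0.852 = 0.148.

0.148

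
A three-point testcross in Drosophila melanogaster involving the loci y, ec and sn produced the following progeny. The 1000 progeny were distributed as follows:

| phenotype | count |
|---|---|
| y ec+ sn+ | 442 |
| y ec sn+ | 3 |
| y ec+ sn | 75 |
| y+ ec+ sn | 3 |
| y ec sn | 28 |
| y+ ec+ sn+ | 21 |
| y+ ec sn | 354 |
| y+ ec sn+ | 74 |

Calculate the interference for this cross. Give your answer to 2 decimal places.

The two most frequent reciprocal classes, y+ ec sn and y ec+ sn+, are the parental types, so the F1 was y+ ec sn / y ec+ sn+.
The two rarest classes, y+ ec+ sn and y ec sn+, are the double crossovers. Comparing them with the parentals, only the ec allele has switched, so ec is the middle locus and the order is y – ec – sn.
y–ec: (49 + 6)/1000 = 0.0550; ec–sn: (149 + 6)/1000 = 0.1550.
Expected DCO frequency = 0.0550 × 0.1550 ≈ 0.00852; observed = 6/1000 ≈ 0.00600.
Coefficient of coincidence = 0.00600/0.00852 ≈ 0.70; interference = 1 − 0.70 = 0.30.

0.30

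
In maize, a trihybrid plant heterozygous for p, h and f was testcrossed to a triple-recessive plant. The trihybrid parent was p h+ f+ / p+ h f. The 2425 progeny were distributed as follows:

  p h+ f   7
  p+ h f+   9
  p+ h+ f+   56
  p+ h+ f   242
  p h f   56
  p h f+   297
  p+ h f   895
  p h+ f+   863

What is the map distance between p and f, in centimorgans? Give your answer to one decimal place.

The two rarest classes, p h+ f and p+ h f+, are the double crossovers. Comparing them with the parentals, only the f allele has switched, so f is the middle locus and the order is p – f – h.
Crossovers in the p–f interval produce the single-crossover classes p+ h+ f+ and p h f (56 + 56 = 112) plus the double crossovers (16).
RF(p–f) = (112 + 16) / 2425 = 128/2425 = 0.0528 → 5.3 centimorgans.

5.3 centimorgans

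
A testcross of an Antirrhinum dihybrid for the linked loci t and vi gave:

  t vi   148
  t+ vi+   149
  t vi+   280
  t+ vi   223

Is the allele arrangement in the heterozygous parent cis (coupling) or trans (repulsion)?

trans

The two most frequent classes are t+ vi (223) and t vi+ (280); these are the parental (non-recombinant) types.
So the F1 carried t+ vi on one chromosome and t vi+ on the other — the recessive alleles are on opposite chromosomes (trans / repulsion).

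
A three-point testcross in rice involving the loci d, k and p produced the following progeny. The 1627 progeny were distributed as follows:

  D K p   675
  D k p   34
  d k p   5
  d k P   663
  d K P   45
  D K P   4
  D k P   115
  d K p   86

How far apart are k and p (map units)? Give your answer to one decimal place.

5.4 map units

The two most frequent reciprocal classes, D K p and d k P, are the parental types, so the F1 was D K p / d k P.
The two rarest classes, D K P and d k p, are the double crossovers. Comparing them with the parentals, only the p allele has switched, so p is the middle locus and the order is d – p – k.
Crossovers in the p–k interval produce the single-crossover classes D k p and d K P (34 + 45 = 79) plus the double crossovers (9).
RF(p–k) = (79 + 9) / 1627 = 88/1627 = 0.0541 → 5.4 map units.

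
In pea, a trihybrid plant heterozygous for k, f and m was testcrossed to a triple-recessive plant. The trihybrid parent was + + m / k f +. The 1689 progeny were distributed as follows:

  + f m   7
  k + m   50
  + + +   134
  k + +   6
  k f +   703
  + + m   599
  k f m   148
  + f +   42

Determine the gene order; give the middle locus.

f

The two rarest classes, + f m and k + +, are the double crossovers. Comparing them with the parentals, only the f allele has switched, so f is the middle locus and the order is m – f – k.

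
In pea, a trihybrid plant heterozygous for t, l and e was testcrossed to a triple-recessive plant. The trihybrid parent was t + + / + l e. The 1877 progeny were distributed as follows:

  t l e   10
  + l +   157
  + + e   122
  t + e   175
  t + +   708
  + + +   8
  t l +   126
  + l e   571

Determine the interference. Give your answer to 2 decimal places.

0.64

The two rarest classes, + + + and t l e, are the double crossovers. Comparing them with the parentals, only the t allele has switched, so t is the middle locus and the order is e – t – l.
e–t: (332 + 18)/1877 = 0.1865; t–l: (248 + 18)/1877 = 0.1417.
Expected DCO frequency = 0.1865 × 0.1417 ≈ 0.02643; observed = 18/1877 ≈ 0.00959.
Coefficient of coincidence = 0.00959/0.02643 ≈ 0.36; interference = 1 − 0.36 = 0.64.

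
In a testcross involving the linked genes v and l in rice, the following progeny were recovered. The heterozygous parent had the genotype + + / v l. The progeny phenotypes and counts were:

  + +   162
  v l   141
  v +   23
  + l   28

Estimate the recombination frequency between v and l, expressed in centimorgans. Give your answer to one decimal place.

The recombinant classes are + l and v +: 28 + 23 = 51.
Recombination frequency = 51/354 = 0.1441 ≈ 14.4%, i.e. 14.4 centimorgans.

14.4 centimorgans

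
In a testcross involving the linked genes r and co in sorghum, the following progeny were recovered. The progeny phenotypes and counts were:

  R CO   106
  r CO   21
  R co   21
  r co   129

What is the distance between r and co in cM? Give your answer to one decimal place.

The two most frequent classes, R CO (106) and r co (129), are the parental types, so the F1 was R CO / r co.
The recombinant classes are R co and r CO: 21 + 21 = 42.
Recombination frequency = 42/277 = 0.1516 ≈ 15.2%, i.e. 15.2 cM.

15.2 cM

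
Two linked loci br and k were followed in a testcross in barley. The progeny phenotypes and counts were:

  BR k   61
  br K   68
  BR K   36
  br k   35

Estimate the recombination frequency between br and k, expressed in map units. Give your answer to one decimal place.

35.5 map units

The two most frequent classes, BR k (61) and br K (68), are the parental types, so the F1 was BR k / br K.
The recombinant classes are BR K and br k: 36 + 35 = 71.
Recombination frequency = 71/200 = 0.3550 ≈ 35.5%, i.e. 35.5 map units.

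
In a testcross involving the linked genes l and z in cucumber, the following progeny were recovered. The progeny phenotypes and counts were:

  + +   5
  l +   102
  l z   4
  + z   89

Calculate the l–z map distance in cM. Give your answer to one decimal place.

The two most frequent classes, + z (89) and l + (102), are the parental types, so the F1 was + z / l +.
The recombinant classes are + + and l z: 5 + 4 = 9.
Recombination frequency = 9/200 = 0.0450 ≈ 4.5%, i.e. 4.5 cM.

4.5 cM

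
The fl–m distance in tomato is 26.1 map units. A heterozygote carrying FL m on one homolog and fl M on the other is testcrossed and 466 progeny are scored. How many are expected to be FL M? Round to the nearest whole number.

61

A map distance of 26.1 map units corresponds to a recombination frequency of 0.261.
The F1 is FL m / fl M, so FL M is a recombinant gamete class with expected frequency r/2 = 0.261/2 = 0.1305.
Expected number = 0.1305 × 466 = 60.81 ≈ 61.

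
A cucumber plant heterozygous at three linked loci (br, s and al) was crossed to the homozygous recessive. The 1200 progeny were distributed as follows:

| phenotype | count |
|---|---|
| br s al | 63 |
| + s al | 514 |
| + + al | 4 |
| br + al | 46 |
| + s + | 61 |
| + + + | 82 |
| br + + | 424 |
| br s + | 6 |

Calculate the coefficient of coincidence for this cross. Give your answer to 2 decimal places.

The two most frequent reciprocal classes, + s al and br + +, are the parental types, so the F1 was + s al / br + +.
The two rarest classes, + + al and br s +, are the double crossovers. Comparing them with the parentals, only the s allele has switched, so s is the middle locus and the order is br – s – al.
br–s: (145 + 10)/1200 = 0.1292; s–al: (107 + 10)/1200 = 0.0975.
Expected DCO frequency = 0.1292 × 0.0975 ≈ 0.01260; observed = 10/1200 ≈ 0.00833.
Coefficient of coincidence = 0.00833/0.01260 ≈ 0.66.

0.66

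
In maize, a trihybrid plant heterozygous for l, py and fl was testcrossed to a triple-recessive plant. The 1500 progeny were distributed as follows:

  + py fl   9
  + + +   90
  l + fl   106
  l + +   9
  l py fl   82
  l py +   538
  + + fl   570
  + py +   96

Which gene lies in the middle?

The two most frequent reciprocal classes, + + fl and l py +, are the parental types, so the F1 was + + fl / l py +.
The two rarest classes, + py fl and l + +, are the double crossovers. Comparing them with the parentals, only the py allele has switched, so py is the middle locus and the order is fl – py – l.

py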